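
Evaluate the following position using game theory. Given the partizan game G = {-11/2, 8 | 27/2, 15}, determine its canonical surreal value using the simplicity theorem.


Left options: {-11/2, 8}, max = 8
Right options: {27/2, 15}, min = 27/2
All options are numbers and max(Left) < min(Right), so by the simplicity theorem the value is the simplest (earliest-born) number strictly between 8 and 27/2.
Integers 9 through 13 all lie strictly between 8 and 27/2.
Among integers, the simplest (lowest birthday = smallest |n|; 0 is born on day 0, +-n on day n) is 9.
No non-integer in the interval can be simpler: if x is a non-integer in the interval, then floor(x) or ceil(x) also lies in the interval (the interval contains an integer), and both are proper prefixes of x's sign expansion, i.e. born earlier. So the game value is 9.
Game value = 9

9


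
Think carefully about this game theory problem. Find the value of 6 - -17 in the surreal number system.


x = 6, y = -17
x - y = 6 - -17 = 23

23


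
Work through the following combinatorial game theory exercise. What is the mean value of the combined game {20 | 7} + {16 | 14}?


G1 = {20 | 7}, G2 = {16 | 14}
Each is a switch {a | b} with numbers a > b; its mean value is (a + b)/2, and mean value is additive over game sums: m(G1 + G2) = m(G1) + m(G2).
Mean of G1 = (20 + (7))/2 = 27/2 = 27/2
Mean of G2 = (16 + (14))/2 = 30/2 = 15
Mean of G1 + G2 = 27/2 + 15 = 57/2

57/2


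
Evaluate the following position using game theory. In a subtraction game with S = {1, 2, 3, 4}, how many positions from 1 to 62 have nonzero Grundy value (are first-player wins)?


Subtraction set S = {1, 2, 3, 4}, so G(n) = n mod 5.
G(n) = 0 when n is a multiple of 5.
Multiples of 5 in [1, 62]: 12
N-positions (nonzero Grundy) = 62 - 12 = 50

50


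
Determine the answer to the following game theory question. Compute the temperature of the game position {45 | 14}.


The game is {45 | 14}, a switch {a | b} with numbers a > b.
Cooling {a | b} by t gives {a - t | b + t}, which stops being hot when a - t = b + t, i.e. at t = (a - b)/2. So the temperature of a switch is (a - b)/2.
Temperature = (Left option - Right option) / 2
= (45 - (14)) / 2
= 31 / 2
= 31/2

31/2


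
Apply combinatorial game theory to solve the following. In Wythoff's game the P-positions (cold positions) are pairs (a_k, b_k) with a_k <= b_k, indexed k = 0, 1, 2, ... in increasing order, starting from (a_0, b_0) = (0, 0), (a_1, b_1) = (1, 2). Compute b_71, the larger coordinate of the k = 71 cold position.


By Wythoff's theorem, a_k = floor(k * phi) and b_k = floor(k * phi^2) = a_k + k, where phi = (1 + sqrt(5))/2 is the golden ratio.
phi = (1 + sqrt(5))/2 = 1.618034
phi^2 = phi + 1 = 2.618034
k = 71
k * phi^2 = 71 * 2.618034 = 185.880413
b_71 = floor(k * phi^2) = 185 (check: a_71 + k = 114 + 71 = 185)

185


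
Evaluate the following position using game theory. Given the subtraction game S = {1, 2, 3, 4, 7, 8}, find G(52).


The subtraction set is S = {1, 2, 3, 4, 7, 8}.
G(k) = mex{ G(k - s) : s in S, s <= k }. We compute iteratively: G(0) = 0.
G(1) = mex({0}) = 1
G(2) = mex({0, 1}) = 2
G(3) = mex({0, 1, 2}) = 3
G(4) = mex({0, 1, 2, 3}) = 4
G(5) = mex({1, 2, 3, 4}) = 0
G(6) = mex({0, 2, 3, 4}) = 1
G(7) = mex({0, 1, 3, 4}) = 2
G(8) = mex({0, 1, 2, 4}) = 3
G(9) = mex({0, 1, 2, 3}) = 4
G(10) = mex({1, 2, 3, 4}) = 0
G(11) = mex({0, 2, 3, 4}) = 1
G(12) = mex({0, 1, 3, 4}) = 2
Observe that G(5)..G(12) = 0, 1, 2, 3, 4, 0, 1, 2 repeats G(0)..G(7) = 0, 1, 2, 3, 4, 0, 1, 2.
For k >= max(S) = 8, G(k) is determined by the previous 8 values G(k-8)..G(k-1); a window of 8 consecutive values has recurred shifted by 5, so by induction G(k + 5) = G(k) for all k >= 0: the sequence is periodic from the start with period 5.
One period: G(0..4) = 0, 1, 2, 3, 4.
52 mod 5 = 2, so G(52) = G(2) = 2.

2


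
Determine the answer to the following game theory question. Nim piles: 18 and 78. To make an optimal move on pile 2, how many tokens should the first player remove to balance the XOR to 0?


Piles: 18 and 78
Current XOR: 18 XOR 78 = 92 (non-zero, so this is an N-position).
To make the XOR zero, we need to find a move that balances the piles.
For pile 2 (size 78): target = 78 XOR 92 = 18
We reduce pile 2 from 78 to 18.
Tokens removed: 78 - 18 = 60
Verification: 18 XOR 18 = 0

60


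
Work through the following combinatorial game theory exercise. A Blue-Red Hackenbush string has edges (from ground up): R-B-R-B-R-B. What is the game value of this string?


Edges (from ground): R-B-R-B-R-B
By Berlekamp's sign-expansion rule, a Blue-Red Hackenbush stalk has the value of the surreal number whose sign sequence is the edge sequence with B -> + and R -> -.
Sign sequence: -+-+-+
Trace the sign expansion in the surreal number tree, starting from 0:
Edge 1: R (sign -) -> bounds (-inf, 0), value = -1
Edge 2: B (sign +) -> bounds (-1, 0), value = -1/2
Edge 3: R (sign -) -> bounds (-1, -1/2), value = -3/4
Edge 4: B (sign +) -> bounds (-3/4, -1/2), value = -5/8
Edge 5: R (sign -) -> bounds (-3/4, -5/8), value = -11/16
Edge 6: B (sign +) -> bounds (-11/16, -5/8), value = -21/32
Game value = -21/32

-21/32


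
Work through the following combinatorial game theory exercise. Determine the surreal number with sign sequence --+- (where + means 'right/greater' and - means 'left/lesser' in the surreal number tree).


Sign expansion: --+-
Rule: track bounds (lo, hi), initially (-inf, +inf). On '+', the current value becomes lo and we move to the simplest number in (value, hi): value + 1 if hi = +inf, otherwise the midpoint (value + hi)/2. On '-', the current value becomes hi and we move to value - 1 if lo = -inf, otherwise the midpoint (lo + value)/2.
Start at 0.
Step 1: sign = -, move left. Bounds: (-inf, 0). Value = -1
Step 2: sign = -, move left. Bounds: (-inf, -1). Value = -2
Step 3: sign = +, move right. Bounds: (-2, -1). Value = -3/2
Step 4: sign = -, move left. Bounds: (-2, -3/2). Value = -7/4
The surreal number with sign expansion --+- is -7/4.

-7/4


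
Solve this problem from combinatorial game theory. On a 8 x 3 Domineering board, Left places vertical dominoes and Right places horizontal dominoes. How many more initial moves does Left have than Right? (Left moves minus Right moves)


Board is 8 x 3 (rows x cols).
Left (vertical) placements: (rows-1) * cols = 7 * 3 = 21
Right (horizontal) placements: rows * (cols-1) = 8 * 2 = 16
Advantage = Left - Right = 21 - 16 = 5

5


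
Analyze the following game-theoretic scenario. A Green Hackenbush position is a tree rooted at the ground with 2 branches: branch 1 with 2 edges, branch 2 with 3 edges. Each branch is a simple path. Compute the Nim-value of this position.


The tree has 2 branches from the ground vertex.
In Green Hackenbush, the Nim-value of a simple path of length k is k.
Branch 1: length 2, Nim-value = 2
Branch 2: length 3, Nim-value = 3
Total Nim-value = XOR of all branch values:
0 XOR 2 = 2
2 XOR 3 = 1
Nim-value of the tree = 1

1


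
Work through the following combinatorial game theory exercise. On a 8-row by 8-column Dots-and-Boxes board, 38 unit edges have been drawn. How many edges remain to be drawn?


Grid: 8 x 8 boxes, i.e. 9 rows and 9 columns of dots.
Horizontal edges: (rows + 1) * cols = 9 * 8 = 72
Vertical edges: rows * (cols + 1) = 8 * 9 = 72
Total edges: 72 + 72 = 144
Edges drawn: 38
Remaining: 144 - 38 = 106

106


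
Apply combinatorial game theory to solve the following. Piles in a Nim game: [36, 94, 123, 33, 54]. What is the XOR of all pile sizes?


We need the XOR (exclusive or) of all pile sizes.
After XOR-ing pile 1 (size 36): 0 XOR 36 = 36
After XOR-ing pile 2 (size 94): 36 XOR 94 = 122
After XOR-ing pile 3 (size 123): 122 XOR 123 = 1
After XOR-ing pile 4 (size 33): 1 XOR 33 = 32
After XOR-ing pile 5 (size 54): 32 XOR 54 = 22
The Nim-value of this position is 22.

22


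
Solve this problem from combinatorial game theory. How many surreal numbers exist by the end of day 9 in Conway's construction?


Day 0: {|} = 0 is born. Count = 1.
Day n: the number of surreal numbers born by day n is 2^(n+1) - 1.
By day 0: 2^1 - 1 = 1
By day 1: 2^2 - 1 = 3
By day 2: 2^3 - 1 = 7
By day 3: 2^4 - 1 = 15
By day 4: 2^5 - 1 = 31
By day 5: 2^6 - 1 = 63
By day 6: 2^7 - 1 = 127
By day 7: 2^8 - 1 = 255
By day 8: 2^9 - 1 = 511
By day 9: 2^10 - 1 = 1023
By day 9: 1023 surreal numbers.

1023


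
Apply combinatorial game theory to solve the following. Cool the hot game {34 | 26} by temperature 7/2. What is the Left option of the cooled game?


Original game: {34 | 26} (a switch {a | b} with a > b).
Cooling by t (for t below the temperature (a - b)/2 = 4) taxes each move by t: {a | b} cooled by t is {a - t | b + t}.
Cooling amount: t = 7/2
Cooled Left option: 34 - 7/2 = 61/2
Cooled Right option: 26 + 7/2 = 59/2
Cooled game: {61/2 | 59/2}
Left option = 61/2

61/2


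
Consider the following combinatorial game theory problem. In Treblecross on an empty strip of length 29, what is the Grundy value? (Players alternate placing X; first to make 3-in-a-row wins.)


Treblecross: place X on empty cells; 3-in-a-row wins.
Playing within two cells of an existing X lets the opponent win at once, so sensible play treats the cells i-2..i+2 around each X as dead. The player left with no safe cell loses, so this is a normal-play take-away game on strips of safe cells.
Placing X at cell i (0-indexed) of a strip of k safe cells leaves independent strips of sizes max(0, i-2) and max(0, k-i-3). Hence G(k) = mex{ G(max(0,i-2)) XOR G(max(0,k-i-3)) : 0 <= i < k }, with G(0) = 0.
G(1): splits (0,0):0^0=0 -> mex({0}) = 1
G(2): splits (0,0):0^0=0 -> mex({0}) = 1
G(3): splits (0,0):0^0=0 -> mex({0}) = 1
G(4): splits (0,1):0^1=1 (0,0):0^0=0 -> mex({0, 1}) = 2
G(5): splits (0,2):0^1=1 (0,1):0^1=1 (0,0):0^0=0 -> mex({0, 1}) = 2
G(6) = mex({1}) = 0
G(7) = mex({0, 1, 2}) = 3
G(8) = mex({0, 1, 2}) = 3
G(9) = mex({0, 2}) = 1
G(10) = mex({0, 2, 3}) = 1
G(11) = mex({0, 3}) = 1
G(12) = mex({1, 3}) = 0
G(13) = mex({0, 1, 2, 3}) = 4
G(14) = mex({0, 1, 2}) = 3
G(15) = mex({0, 1, 2}) = 3
G(16) = mex({0, 1, 2, 4}) = 3
G(17) = mex({0, 1, 3, 4}) = 2
G(18) = mex({0, 1, 3, 4}) = 2
G(19) = mex({0, 1, 3, 5}) = 2
G(20) = mex({0, 1, 2, 3, 5}) = 4
G(21) = mex({0, 1, 2, 3, 5}) = 4
G(22) = mex({1, 2, 6}) = 0
G(23) = mex({0, 1, 2, 3, 4, 6}) = 5
G(24) = mex({0, 1, 2, 3, 4}) = 5
G(25) = mex({0, 1, 3, 4, 7}) = 2
G(26) = mex({0, 1, 3, 4, 5, 7}) = 2
G(27) = mex({0, 1, 3, 5}) = 2
G(28) = mex({0, 1, 2, 5}) = 3
G(29) = mex({0, 1, 2, 4, 5, 6}) = 3
Therefore G(29) = 3.

3


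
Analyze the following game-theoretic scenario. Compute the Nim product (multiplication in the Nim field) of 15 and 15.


Nim multiplication is bilinear over XOR: (u XOR v) * w = (u*w) XOR (v*w).
So we split each operand into its bit components and XOR the pairwise Nim products.
15 = 1 + 2 + 4 + 8 (as XOR of powers of 2).
15 = 1 + 2 + 4 + 8 (as XOR of powers of 2).
Using the standard Nim-product table on single bits:
  2*2 = 3,   2*4 = 8,   2*8 = 12,
  4*4 = 6,   4*8 = 11,  8*8 = 13,
and  1*x = x (identity), k*l = l*k (commutative).
Pairwise Nim products:
  1 * 1 = 1
  1 * 2 = 2
  1 * 4 = 4
  1 * 8 = 8
  2 * 1 = 2
  2 * 2 = 3
  2 * 4 = 8
  2 * 8 = 12
  4 * 1 = 4
  4 * 2 = 8
  4 * 4 = 6
  4 * 8 = 11
  8 * 1 = 8
  8 * 2 = 12
  8 * 4 = 11
  8 * 8 = 13
XOR them: 1 XOR 2 XOR 4 XOR 8 XOR 2 XOR 3 XOR 8 XOR 12 XOR 4 XOR 8 XOR 6 XOR 11 XOR 8 XOR 12 XOR 11 XOR 13 = 9.
Result: 15 * 15 = 9 (in Nim).

9


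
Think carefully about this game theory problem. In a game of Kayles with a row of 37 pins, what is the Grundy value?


Kayles: a move removes 1 or 2 adjacent pins from a contiguous row.
Removing pins from a row of k leaves two independent rows (a, b) with a + b = k - 1 (one pin) or a + b = k - 2 (two pins); an end removal gives a = 0.
By Sprague-Grundy, G(k) = mex{ G(a) XOR G(b) } over all these splits. G(0) = 0.
G(1): splits (0,0):0^0=0 -> mex({0}) = 1
G(2): splits (0,1):0^1=1 (0,0):0^0=0 -> mex({0, 1}) = 2
G(3): splits (0,2):0^2=2 (1,1):1^1=0 (0,1):0^1=1 -> mex({0, 1, 2}) = 3
G(4): splits (0,3):0^3=3 (1,2):1^2=3 (0,2):0^2=2 (1,1):1^1=0 -> mex({0, 2, 3}) = 1
G(5): splits (0,4):0^1=1 (1,3):1^3=2 (2,2):2^2=0 (0,3):0^3=3 (1,2):1^2=3 -> mex({0, 1, 2, 3}) = 4
G(6) = mex({0, 1, 2, 4}) = 3
G(7) = mex({0, 1, 3, 4, 5}) = 2
G(8) = mex({0, 2, 3, 5, 6}) = 1
G(9) = mex({0, 1, 2, 3, 6, 7}) = 4
G(10) = mex({0, 1, 3, 4, 5, 7}) = 2
G(11) = mex({0, 1, 2, 3, 4, 5}) = 6
G(12) = mex({0, 1, 2, 3, 5, 6, 7}) = 4
G(13) = mex({0, 2, 3, 4, 6, 7}) = 1
G(14) = mex({0, 1, 4, 5, 6, 7}) = 2
G(15) = mex({0, 1, 2, 3, 4, 5, 6}) = 7
G(16) = mex({0, 2, 3, 5, 6, 7}) = 1
G(17) = mex({0, 1, 2, 3, 5, 6, 7}) = 4
G(18) = mex({0, 1, 2, 4, 5, 6}) = 3
G(19) = mex({0, 1, 3, 4, 5, 7}) = 2
G(20) = mex({0, 2, 3, 4, 5, 6, 7}) = 1
G(21) = mex({0, 1, 2, 3, 5, 6, 7}) = 4
G(22) = mex({0, 1, 2, 3, 4, 5, 7}) = 6
G(23) = mex({0, 1, 2, 3, 4, 5, 6}) = 7
G(24) = mex({0, 1, 2, 3, 5, 6, 7}) = 4
G(25) = mex({0, 2, 3, 4, 6, 7}) = 1
G(26) = mex({0, 1, 3, 4, 5, 6, 7}) = 2
G(27) = mex({0, 1, 2, 3, 4, 5, 6, 7}) = 8
G(28) = mex({0, 1, 2, 3, 4, 6, 7, 8}) = 5
G(29) = mex({0, 1, 2, 3, 5, 6, 7, 8, 9}) = 4
G(30) = mex({0, 1, 2, 3, 4, 5, 6, 9, 10}) = 7
G(31) = mex({0, 1, 3, 4, 5, 7, 10, 11}) = 2
G(32) = mex({0, 2, 3, 4, 5, 6, 7, 9, 11}) = 1
G(33) = mex({0, 1, 2, 3, 4, 5, 6, 7, 9, 12}) = 8
G(34) = mex({0, 1, 2, 3, 4, 5, 7, 8, 11, 12}) = 6
G(35) = mex({0, 1, 2, 3, 4, 5, 6, 8, 9, 10, 11}) = 7
G(36) = mex({0, 1, 2, 3, 5, 6, 7, 9, 10}) = 4
G(37) = mex({0, 2, 3, 4, 6, 7, 9, 10, 11, 12}) = 1
Therefore G(37) = 1.

1


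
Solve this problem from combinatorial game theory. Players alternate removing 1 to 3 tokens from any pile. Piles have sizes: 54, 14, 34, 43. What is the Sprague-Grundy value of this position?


Subtraction set: {1, 2, 3}
For this subtraction set, G(n) = n mod 4 (period = max + 1 = 4).
Pile 1 (size 54): G(54) = 54 mod 4 = 2
Pile 2 (size 14): G(14) = 14 mod 4 = 2
Pile 3 (size 34): G(34) = 34 mod 4 = 2
Pile 4 (size 43): G(43) = 43 mod 4 = 3
Total Grundy value = XOR of all: 2 XOR 2 XOR 2 XOR 3 = 1

1


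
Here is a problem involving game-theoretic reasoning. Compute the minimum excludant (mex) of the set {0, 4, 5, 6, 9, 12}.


Set = {0, 4, 5, 6, 9, 12}
0 is in the set.
1 is NOT in the set. This is the mex.
mex = 1

1


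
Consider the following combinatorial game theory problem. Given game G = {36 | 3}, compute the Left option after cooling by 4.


Original game: {36 | 3} (a switch {a | b} with a > b).
Cooling by t (for t below the temperature (a - b)/2 = 33/2) taxes each move by t: {a | b} cooled by t is {a - t | b + t}.
Cooling amount: t = 4
Cooled Left option: 36 - 4 = 32
Cooled Right option: 3 + 4 = 7
Cooled game: {32 | 7}
Left option = 32

32


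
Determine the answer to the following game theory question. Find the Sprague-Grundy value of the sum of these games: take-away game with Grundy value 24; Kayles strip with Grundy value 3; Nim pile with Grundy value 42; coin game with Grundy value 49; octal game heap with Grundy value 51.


By the Sprague-Grundy theorem, the Grundy value of a sum of games is the XOR of individual Grundy values.
take-away game: Grundy value = 24. Running XOR: 0 XOR 24 = 24
Kayles strip: Grundy value = 3. Running XOR: 24 XOR 3 = 27
Nim pile: Grundy value = 42. Running XOR: 27 XOR 42 = 49
coin game: Grundy value = 49. Running XOR: 49 XOR 49 = 0
octal game heap: Grundy value = 51. Running XOR: 0 XOR 51 = 51
The combined Grundy value is 51.

51


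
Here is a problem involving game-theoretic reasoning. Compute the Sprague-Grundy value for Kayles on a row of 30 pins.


Kayles: a move removes 1 or 2 adjacent pins from a contiguous row.
Removing pins from a row of k leaves two independent rows (a, b) with a + b = k - 1 (one pin) or a + b = k - 2 (two pins); an end removal gives a = 0.
By Sprague-Grundy, G(k) = mex{ G(a) XOR G(b) } over all these splits. G(0) = 0.
G(1): splits (0,0):0^0=0 -> mex({0}) = 1
G(2): splits (0,1):0^1=1 (0,0):0^0=0 -> mex({0, 1}) = 2
G(3): splits (0,2):0^2=2 (1,1):1^1=0 (0,1):0^1=1 -> mex({0, 1, 2}) = 3
G(4): splits (0,3):0^3=3 (1,2):1^2=3 (0,2):0^2=2 (1,1):1^1=0 -> mex({0, 2, 3}) = 1
G(5): splits (0,4):0^1=1 (1,3):1^3=2 (2,2):2^2=0 (0,3):0^3=3 (1,2):1^2=3 -> mex({0, 1, 2, 3}) = 4
G(6) = mex({0, 1, 2, 4}) = 3
G(7) = mex({0, 1, 3, 4, 5}) = 2
G(8) = mex({0, 2, 3, 5, 6}) = 1
G(9) = mex({0, 1, 2, 3, 6, 7}) = 4
G(10) = mex({0, 1, 3, 4, 5, 7}) = 2
G(11) = mex({0, 1, 2, 3, 4, 5}) = 6
G(12) = mex({0, 1, 2, 3, 5, 6, 7}) = 4
G(13) = mex({0, 2, 3, 4, 6, 7}) = 1
G(14) = mex({0, 1, 4, 5, 6, 7}) = 2
G(15) = mex({0, 1, 2, 3, 4, 5, 6}) = 7
G(16) = mex({0, 2, 3, 5, 6, 7}) = 1
G(17) = mex({0, 1, 2, 3, 5, 6, 7}) = 4
G(18) = mex({0, 1, 2, 4, 5, 6}) = 3
G(19) = mex({0, 1, 3, 4, 5, 7}) = 2
G(20) = mex({0, 2, 3, 4, 5, 6, 7}) = 1
G(21) = mex({0, 1, 2, 3, 5, 6, 7}) = 4
G(22) = mex({0, 1, 2, 3, 4, 5, 7}) = 6
G(23) = mex({0, 1, 2, 3, 4, 5, 6}) = 7
G(24) = mex({0, 1, 2, 3, 5, 6, 7}) = 4
G(25) = mex({0, 2, 3, 4, 6, 7}) = 1
G(26) = mex({0, 1, 3, 4, 5, 6, 7}) = 2
G(27) = mex({0, 1, 2, 3, 4, 5, 6, 7}) = 8
G(28) = mex({0, 1, 2, 3, 4, 6, 7, 8}) = 5
G(29) = mex({0, 1, 2, 3, 5, 6, 7, 8, 9}) = 4
G(30) = mex({0, 1, 2, 3, 4, 5, 6, 9, 10}) = 7
Therefore G(30) = 7.

7


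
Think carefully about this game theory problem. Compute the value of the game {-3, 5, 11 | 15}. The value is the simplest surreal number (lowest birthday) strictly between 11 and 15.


Left options: {-3, 5, 11}, max = 11
Right options: {15}, min = 15
All options are numbers and max(Left) < min(Right), so by the simplicity theorem the value is the simplest (earliest-born) number strictly between 11 and 15.
Integers 12 through 14 all lie strictly between 11 and 15.
Among integers, the simplest (lowest birthday = smallest |n|; 0 is born on day 0, +-n on day n) is 12.
No non-integer in the interval can be simpler: if x is a non-integer in the interval, then floor(x) or ceil(x) also lies in the interval (the interval contains an integer), and both are proper prefixes of x's sign expansion, i.e. born earlier. So the game value is 12.
Game value = 12

12


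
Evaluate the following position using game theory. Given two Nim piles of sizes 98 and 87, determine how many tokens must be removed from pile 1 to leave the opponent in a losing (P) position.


Piles: 98 and 87
Current XOR: 98 XOR 87 = 53 (non-zero, so this is an N-position).
To make the XOR zero, we need to find a move that balances the piles.
For pile 1 (size 98): target = 98 XOR 53 = 87
We reduce pile 1 from 98 to 87.
Tokens removed: 98 - 87 = 11
Verification: 87 XOR 87 = 0

11


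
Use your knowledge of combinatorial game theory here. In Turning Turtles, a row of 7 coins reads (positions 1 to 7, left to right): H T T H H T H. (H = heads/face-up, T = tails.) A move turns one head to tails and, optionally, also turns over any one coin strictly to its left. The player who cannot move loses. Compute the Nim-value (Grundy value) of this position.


Coins: H T T H H T H
Key fact: a single head at position k behaves exactly like a Nim heap of size k (turning it to T and optionally flipping a coin at j < k corresponds to moving the heap from k to j, or to 0), and heads combine as a disjunctive sum (two heads at the same place would cancel, matching j XOR j = 0). So the Nim-value is the XOR of the 1-indexed positions of the heads.
Face-up positions (1-indexed): [1, 4, 5, 7]
XOR 0 with 1: 0 XOR 1 = 1
XOR 1 with 4: 1 XOR 4 = 5
XOR 5 with 5: 5 XOR 5 = 0
XOR 0 with 7: 0 XOR 7 = 7
Nim-value = 7

7


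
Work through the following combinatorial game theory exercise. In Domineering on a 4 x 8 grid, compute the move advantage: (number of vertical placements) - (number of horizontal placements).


Board is 4 x 8 (rows x cols).
Left (vertical) placements: (rows-1) * cols = 3 * 8 = 24
Right (horizontal) placements: rows * (cols-1) = 4 * 7 = 28
Advantage = Left - Right = 24 - 28 = -4

-4


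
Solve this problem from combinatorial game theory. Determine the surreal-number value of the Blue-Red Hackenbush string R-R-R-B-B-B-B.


Edges (from ground): R-R-R-B-B-B-B
By Berlekamp's sign-expansion rule, a Blue-Red Hackenbush stalk has the value of the surreal number whose sign sequence is the edge sequence with B -> + and R -> -.
Sign sequence: ---++++
Trace the sign expansion in the surreal number tree, starting from 0:
Edge 1: R (sign -) -> bounds (-inf, 0), value = -1
Edge 2: R (sign -) -> bounds (-inf, -1), value = -2
Edge 3: R (sign -) -> bounds (-inf, -2), value = -3
Edge 4: B (sign +) -> bounds (-3, -2), value = -5/2
Edge 5: B (sign +) -> bounds (-5/2, -2), value = -9/4
Edge 6: B (sign +) -> bounds (-9/4, -2), value = -17/8
Edge 7: B (sign +) -> bounds (-17/8, -2), value = -33/16
Game value = -33/16

-33/16


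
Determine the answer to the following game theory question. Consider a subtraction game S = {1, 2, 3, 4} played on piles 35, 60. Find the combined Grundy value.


Subtraction set: {1, 2, 3, 4}
For this subtraction set, G(n) = n mod 5 (period = max + 1 = 5).
Pile 1 (size 35): G(35) = 35 mod 5 = 0
Pile 2 (size 60): G(60) = 60 mod 5 = 0
Total Grundy value = XOR of all: 0 XOR 0 = 0

0


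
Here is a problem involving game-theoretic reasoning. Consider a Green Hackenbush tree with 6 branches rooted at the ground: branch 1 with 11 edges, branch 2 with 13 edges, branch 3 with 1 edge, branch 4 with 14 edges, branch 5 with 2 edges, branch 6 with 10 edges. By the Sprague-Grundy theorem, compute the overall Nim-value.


The tree has 6 branches from the ground vertex.
In Green Hackenbush, the Nim-value of a simple path of length k is k.
Branch 1: length 11, Nim-value = 11
Branch 2: length 13, Nim-value = 13
Branch 3: length 1, Nim-value = 1
Branch 4: length 14, Nim-value = 14
Branch 5: length 2, Nim-value = 2
Branch 6: length 10, Nim-value = 10
Total Nim-value = XOR of all branch values:
0 XOR 11 = 11
11 XOR 13 = 6
6 XOR 1 = 7
7 XOR 14 = 9
9 XOR 2 = 11
11 XOR 10 = 1
Nim-value of the tree = 1

1


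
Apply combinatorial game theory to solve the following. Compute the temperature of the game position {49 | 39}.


The game is {49 | 39}, a switch {a | b} with numbers a > b.
Cooling {a | b} by t gives {a - t | b + t}, which stops being hot when a - t = b + t, i.e. at t = (a - b)/2. So the temperature of a switch is (a - b)/2.
Temperature = (Left option - Right option) / 2
= (49 - (39)) / 2
= 10 / 2
= 5

5


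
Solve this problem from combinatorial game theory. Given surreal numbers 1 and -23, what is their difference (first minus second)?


x = 1, y = -23
x - y = 1 - -23 = 24

24


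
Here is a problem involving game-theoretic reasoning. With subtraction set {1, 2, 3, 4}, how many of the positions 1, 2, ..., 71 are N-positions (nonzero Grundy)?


Subtraction set S = {1, 2, 3, 4}, so G(n) = n mod 5.
G(n) = 0 when n is a multiple of 5.
Multiples of 5 in [1, 71]: 14
N-positions (nonzero Grundy) = 71 - 14 = 57

57


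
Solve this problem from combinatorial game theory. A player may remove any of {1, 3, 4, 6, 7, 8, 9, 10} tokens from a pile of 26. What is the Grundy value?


The subtraction set is S = {1, 3, 4, 6, 7, 8, 9, 10}.
G(k) = mex{ G(k - s) : s in S, s <= k }. We compute iteratively: G(0) = 0.
G(1) = mex({0}) = 1
G(2) = mex({1}) = 0
G(3) = mex({0}) = 1
G(4) = mex({0, 1}) = 2
G(5) = mex({0, 1, 2}) = 3
G(6) = mex({0, 1, 3}) = 2
G(7) = mex({0, 1, 2}) = 3
G(8) = mex({0, 1, 2, 3}) = 4
G(9) = mex({0, 1, 2, 3, 4}) = 5
G(10) = mex({0, 1, 2, 3, 5}) = 4
G(11) = mex({0, 1, 2, 3, 4}) = 5
G(12) = mex({0, 1, 2, 3, 4, 5}) = 6
G(13) = mex({1, 2, 3, 4, 5, 6}) = 0
G(14) = mex({0, 2, 3, 4, 5}) = 1
G(15) = mex({1, 2, 3, 4, 5, 6}) = 0
G(16) = mex({0, 2, 3, 4, 5, 6}) = 1
G(17) = mex({0, 1, 3, 4, 5}) = 2
G(18) = mex({0, 1, 2, 4, 5, 6}) = 3
G(19) = mex({0, 1, 3, 4, 5, 6}) = 2
G(20) = mex({0, 1, 2, 4, 5, 6}) = 3
G(21) = mex({0, 1, 2, 3, 5, 6}) = 4
G(22) = mex({0, 1, 2, 3, 4, 6}) = 5
Observe that G(13)..G(22) = 0, 1, 0, 1, 2, 3, 2, 3, 4, 5 repeats G(0)..G(9) = 0, 1, 0, 1, 2, 3, 2, 3, 4, 5.
For k >= max(S) = 10, G(k) is determined by the previous 10 values G(k-10)..G(k-1); a window of 10 consecutive values has recurred shifted by 13, so by induction G(k + 13) = G(k) for all k >= 0: the sequence is periodic from the start with period 13.
One period: G(0..12) = 0, 1, 0, 1, 2, 3, 2, 3, 4, 5, 4, 5, 6.
26 mod 13 = 0, so G(26) = G(0) = 0.

0


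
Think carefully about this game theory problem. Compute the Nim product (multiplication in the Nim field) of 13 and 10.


Nim multiplication is bilinear over XOR: (u XOR v) * w = (u*w) XOR (v*w).
So we split each operand into its bit components and XOR the pairwise Nim products.
13 = 1 + 4 + 8 (as XOR of powers of 2).
10 = 2 + 8 (as XOR of powers of 2).
Using the standard Nim-product table on single bits:
  2*2 = 3,   2*4 = 8,   2*8 = 12,
  4*4 = 6,   4*8 = 11,  8*8 = 13,
and  1*x = x (identity), k*l = l*k (commutative).
Pairwise Nim products:
  1 * 2 = 2
  1 * 8 = 8
  4 * 2 = 8
  4 * 8 = 11
  8 * 2 = 12
  8 * 8 = 13
XOR them: 2 XOR 8 XOR 8 XOR 11 XOR 12 XOR 13 = 8.
Result: 13 * 10 = 8 (in Nim).

8


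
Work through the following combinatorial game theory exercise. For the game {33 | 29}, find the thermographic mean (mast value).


Game = {33 | 29}, a switch {a | b} with numbers a > b.
Its thermograph has left wall a - t and right wall b + t, which meet at t = (a - b)/2, where both equal (a + b)/2. So the mast (mean value) is at (a + b)/2.
Mean = (33 + (29))/2 = 62/2 = 31

31


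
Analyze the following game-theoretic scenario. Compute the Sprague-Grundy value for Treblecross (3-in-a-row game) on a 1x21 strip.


Treblecross: place X on empty cells; 3-in-a-row wins.
Playing within two cells of an existing X lets the opponent win at once, so sensible play treats the cells i-2..i+2 around each X as dead. The player left with no safe cell loses, so this is a normal-play take-away game on strips of safe cells.
Placing X at cell i (0-indexed) of a strip of k safe cells leaves independent strips of sizes max(0, i-2) and max(0, k-i-3). Hence G(k) = mex{ G(max(0,i-2)) XOR G(max(0,k-i-3)) : 0 <= i < k }, with G(0) = 0.
G(1): splits (0,0):0^0=0 -> mex({0}) = 1
G(2): splits (0,0):0^0=0 -> mex({0}) = 1
G(3): splits (0,0):0^0=0 -> mex({0}) = 1
G(4): splits (0,1):0^1=1 (0,0):0^0=0 -> mex({0, 1}) = 2
G(5): splits (0,2):0^1=1 (0,1):0^1=1 (0,0):0^0=0 -> mex({0, 1}) = 2
G(6) = mex({1}) = 0
G(7) = mex({0, 1, 2}) = 3
G(8) = mex({0, 1, 2}) = 3
G(9) = mex({0, 2}) = 1
G(10) = mex({0, 2, 3}) = 1
G(11) = mex({0, 3}) = 1
G(12) = mex({1, 3}) = 0
G(13) = mex({0, 1, 2, 3}) = 4
G(14) = mex({0, 1, 2}) = 3
G(15) = mex({0, 1, 2}) = 3
G(16) = mex({0, 1, 2, 4}) = 3
G(17) = mex({0, 1, 3, 4}) = 2
G(18) = mex({0, 1, 3, 4}) = 2
G(19) = mex({0, 1, 3, 5}) = 2
G(20) = mex({0, 1, 2, 3, 5}) = 4
G(21) = mex({0, 1, 2, 3, 5}) = 4
Therefore G(21) = 4.

4


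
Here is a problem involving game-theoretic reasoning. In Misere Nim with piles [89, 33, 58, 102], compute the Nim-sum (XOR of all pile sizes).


We need the XOR (exclusive or) of all pile sizes.
After XOR-ing pile 1 (size 89): 0 XOR 89 = 89
After XOR-ing pile 2 (size 33): 89 XOR 33 = 120
After XOR-ing pile 3 (size 58): 120 XOR 58 = 66
After XOR-ing pile 4 (size 102): 66 XOR 102 = 36
The Nim-value of this position is 36.

36


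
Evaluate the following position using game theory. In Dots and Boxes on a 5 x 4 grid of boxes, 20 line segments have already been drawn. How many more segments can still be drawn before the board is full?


Grid: 5 x 4 boxes, i.e. 6 rows and 5 columns of dots.
Horizontal edges: (rows + 1) * cols = 6 * 4 = 24
Vertical edges: rows * (cols + 1) = 5 * 5 = 25
Total edges: 24 + 25 = 49
Edges drawn: 20
Remaining: 49 - 20 = 29

29


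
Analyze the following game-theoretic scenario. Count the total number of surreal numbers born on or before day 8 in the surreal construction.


Day 0: {|} = 0 is born. Count = 1.
Day n: the number of surreal numbers born by day n is 2^(n+1) - 1.
By day 0: 2^1 - 1 = 1
By day 1: 2^2 - 1 = 3
By day 2: 2^3 - 1 = 7
By day 3: 2^4 - 1 = 15
By day 4: 2^5 - 1 = 31
By day 5: 2^6 - 1 = 63
By day 6: 2^7 - 1 = 127
By day 7: 2^8 - 1 = 255
By day 8: 2^9 - 1 = 511
By day 8: 511 surreal numbers.

511


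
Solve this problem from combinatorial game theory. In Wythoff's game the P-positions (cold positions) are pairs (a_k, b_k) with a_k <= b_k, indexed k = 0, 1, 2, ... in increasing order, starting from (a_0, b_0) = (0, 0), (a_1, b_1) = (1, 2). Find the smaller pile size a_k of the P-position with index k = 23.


By Wythoff's theorem, a_k = floor(k * phi) and b_k = floor(k * phi^2) = a_k + k, where phi = (1 + sqrt(5))/2 is the golden ratio.
phi = (1 + sqrt(5))/2 = 1.618034
k = 23
k * phi = 23 * 1.618034 = 37.214782
a_23 = floor(k * phi) = 37

37


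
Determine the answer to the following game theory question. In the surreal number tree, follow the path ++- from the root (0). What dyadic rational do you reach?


Sign expansion: ++-
Rule: track bounds (lo, hi), initially (-inf, +inf). On '+', the current value becomes lo and we move to the simplest number in (value, hi): value + 1 if hi = +inf, otherwise the midpoint (value + hi)/2. On '-', the current value becomes hi and we move to value - 1 if lo = -inf, otherwise the midpoint (lo + value)/2.
Start at 0.
Step 1: sign = +, move right. Bounds: (0, +inf). Value = 1
Step 2: sign = +, move right. Bounds: (1, +inf). Value = 2
Step 3: sign = -, move left. Bounds: (1, 2). Value = 3/2
The surreal number with sign expansion ++- is 3/2.

3/2


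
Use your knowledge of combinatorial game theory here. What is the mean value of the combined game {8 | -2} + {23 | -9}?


G1 = {8 | -2}, G2 = {23 | -9}
Each is a switch {a | b} with numbers a > b; its mean value is (a + b)/2, and mean value is additive over game sums: m(G1 + G2) = m(G1) + m(G2).
Mean of G1 = (8 + (-2))/2 = 6/2 = 3
Mean of G2 = (23 + (-9))/2 = 14/2 = 7
Mean of G1 + G2 = 3 + 7 = 10

10


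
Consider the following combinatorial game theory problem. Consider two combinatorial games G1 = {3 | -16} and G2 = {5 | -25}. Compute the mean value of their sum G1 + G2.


G1 = {3 | -16}, G2 = {5 | -25}
Each is a switch {a | b} with numbers a > b; its mean value is (a + b)/2, and mean value is additive over game sums: m(G1 + G2) = m(G1) + m(G2).
Mean of G1 = (3 + (-16))/2 = -13/2 = -13/2
Mean of G2 = (5 + (-25))/2 = -20/2 = -10
Mean of G1 + G2 = -13/2 + -10 = -33/2

-33/2


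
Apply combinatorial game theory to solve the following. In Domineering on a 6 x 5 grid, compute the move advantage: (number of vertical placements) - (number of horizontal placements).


Board is 6 x 5 (rows x cols).
Left (vertical) placements: (rows-1) * cols = 5 * 5 = 25
Right (horizontal) placements: rows * (cols-1) = 6 * 4 = 24
Advantage = Left - Right = 25 - 24 = 1

1


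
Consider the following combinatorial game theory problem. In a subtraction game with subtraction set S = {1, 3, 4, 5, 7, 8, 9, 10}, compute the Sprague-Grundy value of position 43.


The subtraction set is S = {1, 3, 4, 5, 7, 8, 9, 10}.
G(k) = mex{ G(k - s) : s in S, s <= k }. We compute iteratively: G(0) = 0.
G(1) = mex({0}) = 1
G(2) = mex({1}) = 0
G(3) = mex({0}) = 1
G(4) = mex({0, 1}) = 2
G(5) = mex({0, 1, 2}) = 3
G(6) = mex({0, 1, 3}) = 2
G(7) = mex({0, 1, 2}) = 3
G(8) = mex({0, 1, 2, 3}) = 4
G(9) = mex({0, 1, 2, 3, 4}) = 5
G(10) = mex({0, 1, 2, 3, 5}) = 4
G(11) = mex({0, 1, 2, 3, 4}) = 5
G(12) = mex({0, 1, 2, 3, 4, 5}) = 6
G(13) = mex({1, 2, 3, 4, 5, 6}) = 0
G(14) = mex({0, 2, 3, 4, 5}) = 1
G(15) = mex({1, 2, 3, 4, 5, 6}) = 0
G(16) = mex({0, 2, 3, 4, 5, 6}) = 1
G(17) = mex({0, 1, 3, 4, 5, 6}) = 2
G(18) = mex({0, 1, 2, 4, 5}) = 3
G(19) = mex({0, 1, 3, 4, 5, 6}) = 2
G(20) = mex({0, 1, 2, 4, 5, 6}) = 3
G(21) = mex({0, 1, 2, 3, 5, 6}) = 4
G(22) = mex({0, 1, 2, 3, 4, 6}) = 5
Observe that G(13)..G(22) = 0, 1, 0, 1, 2, 3, 2, 3, 4, 5 repeats G(0)..G(9) = 0, 1, 0, 1, 2, 3, 2, 3, 4, 5.
For k >= max(S) = 10, G(k) is determined by the previous 10 values G(k-10)..G(k-1); a window of 10 consecutive values has recurred shifted by 13, so by induction G(k + 13) = G(k) for all k >= 0: the sequence is periodic from the start with period 13.
One period: G(0..12) = 0, 1, 0, 1, 2, 3, 2, 3, 4, 5, 4, 5, 6.
43 mod 13 = 4, so G(43) = G(4) = 2.

2


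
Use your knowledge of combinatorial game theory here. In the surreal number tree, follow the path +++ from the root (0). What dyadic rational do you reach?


Sign expansion: +++
Rule: track bounds (lo, hi), initially (-inf, +inf). On '+', the current value becomes lo and we move to the simplest number in (value, hi): value + 1 if hi = +inf, otherwise the midpoint (value + hi)/2. On '-', the current value becomes hi and we move to value - 1 if lo = -inf, otherwise the midpoint (lo + value)/2.
Start at 0.
Step 1: sign = +, move right. Bounds: (0, +inf). Value = 1
Step 2: sign = +, move right. Bounds: (1, +inf). Value = 2
Step 3: sign = +, move right. Bounds: (2, +inf). Value = 3
The surreal number with sign expansion +++ is 3.

3


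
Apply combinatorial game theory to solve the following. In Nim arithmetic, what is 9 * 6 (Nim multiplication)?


Nim multiplication is bilinear over XOR: (u XOR v) * w = (u*w) XOR (v*w).
So we split each operand into its bit components and XOR the pairwise Nim products.
9 = 1 + 8 (as XOR of powers of 2).
6 = 2 + 4 (as XOR of powers of 2).
Using the standard Nim-product table on single bits:
  2*2 = 3,   2*4 = 8,   2*8 = 12,
  4*4 = 6,   4*8 = 11,  8*8 = 13,
and  1*x = x (identity), k*l = l*k (commutative).
Pairwise Nim products:
  1 * 2 = 2
  1 * 4 = 4
  8 * 2 = 12
  8 * 4 = 11
XOR them: 2 XOR 4 XOR 12 XOR 11 = 1.
Result: 9 * 6 = 1 (in Nim).

1


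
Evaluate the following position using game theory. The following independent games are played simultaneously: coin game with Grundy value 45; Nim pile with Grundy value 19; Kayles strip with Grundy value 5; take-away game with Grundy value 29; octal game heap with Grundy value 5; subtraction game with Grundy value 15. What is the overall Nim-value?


By the Sprague-Grundy theorem, the Grundy value of a sum of games is the XOR of individual Grundy values.
coin game: Grundy value = 45. Running XOR: 0 XOR 45 = 45
Nim pile: Grundy value = 19. Running XOR: 45 XOR 19 = 62
Kayles strip: Grundy value = 5. Running XOR: 62 XOR 5 = 59
take-away game: Grundy value = 29. Running XOR: 59 XOR 29 = 38
octal game heap: Grundy value = 5. Running XOR: 38 XOR 5 = 35
subtraction game: Grundy value = 15. Running XOR: 35 XOR 15 = 44
The combined Grundy value is 44.

44


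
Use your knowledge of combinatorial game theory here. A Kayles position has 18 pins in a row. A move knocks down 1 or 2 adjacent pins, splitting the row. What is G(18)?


Kayles: a move removes 1 or 2 adjacent pins from a contiguous row.
Removing pins from a row of k leaves two independent rows (a, b) with a + b = k - 1 (one pin) or a + b = k - 2 (two pins); an end removal gives a = 0.
By Sprague-Grundy, G(k) = mex{ G(a) XOR G(b) } over all these splits. G(0) = 0.
G(1): splits (0,0):0^0=0 -> mex({0}) = 1
G(2): splits (0,1):0^1=1 (0,0):0^0=0 -> mex({0, 1}) = 2
G(3): splits (0,2):0^2=2 (1,1):1^1=0 (0,1):0^1=1 -> mex({0, 1, 2}) = 3
G(4): splits (0,3):0^3=3 (1,2):1^2=3 (0,2):0^2=2 (1,1):1^1=0 -> mex({0, 2, 3}) = 1
G(5): splits (0,4):0^1=1 (1,3):1^3=2 (2,2):2^2=0 (0,3):0^3=3 (1,2):1^2=3 -> mex({0, 1, 2, 3}) = 4
G(6) = mex({0, 1, 2, 4}) = 3
G(7) = mex({0, 1, 3, 4, 5}) = 2
G(8) = mex({0, 2, 3, 5, 6}) = 1
G(9) = mex({0, 1, 2, 3, 6, 7}) = 4
G(10) = mex({0, 1, 3, 4, 5, 7}) = 2
G(11) = mex({0, 1, 2, 3, 4, 5}) = 6
G(12) = mex({0, 1, 2, 3, 5, 6, 7}) = 4
G(13) = mex({0, 2, 3, 4, 6, 7}) = 1
G(14) = mex({0, 1, 4, 5, 6, 7}) = 2
G(15) = mex({0, 1, 2, 3, 4, 5, 6}) = 7
G(16) = mex({0, 2, 3, 5, 6, 7}) = 1
G(17) = mex({0, 1, 2, 3, 5, 6, 7}) = 4
G(18) = mex({0, 1, 2, 4, 5, 6}) = 3
Therefore G(18) = 3.

3


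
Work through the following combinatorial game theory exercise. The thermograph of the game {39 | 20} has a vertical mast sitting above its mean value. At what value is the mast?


Game = {39 | 20}, a switch {a | b} with numbers a > b.
Its thermograph has left wall a - t and right wall b + t, which meet at t = (a - b)/2, where both equal (a + b)/2. So the mast (mean value) is at (a + b)/2.
Mean = (39 + (20))/2 = 59/2 = 59/2

59/2


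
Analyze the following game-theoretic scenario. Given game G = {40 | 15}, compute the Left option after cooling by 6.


Original game: {40 | 15} (a switch {a | b} with a > b).
Cooling by t (for t below the temperature (a - b)/2 = 25/2) taxes each move by t: {a | b} cooled by t is {a - t | b + t}.
Cooling amount: t = 6
Cooled Left option: 40 - 6 = 34
Cooled Right option: 15 + 6 = 21
Cooled game: {34 | 21}
Left option = 34

34


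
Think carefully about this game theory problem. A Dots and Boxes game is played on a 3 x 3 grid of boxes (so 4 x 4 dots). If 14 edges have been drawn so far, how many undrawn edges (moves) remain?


Grid: 3 x 3 boxes, i.e. 4 rows and 4 columns of dots.
Horizontal edges: (rows + 1) * cols = 4 * 3 = 12
Vertical edges: rows * (cols + 1) = 3 * 4 = 12
Total edges: 12 + 12 = 24
Edges drawn: 14
Remaining: 24 - 14 = 10

10


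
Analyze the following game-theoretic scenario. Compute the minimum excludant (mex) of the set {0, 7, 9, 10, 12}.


Set = {0, 7, 9, 10, 12}
0 is in the set.
1 is NOT in the set. This is the mex.
mex = 1

1


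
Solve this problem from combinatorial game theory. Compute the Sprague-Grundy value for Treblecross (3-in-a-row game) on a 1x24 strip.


Treblecross: place X on empty cells; 3-in-a-row wins.
Playing within two cells of an existing X lets the opponent win at once, so sensible play treats the cells i-2..i+2 around each X as dead. The player left with no safe cell loses, so this is a normal-play take-away game on strips of safe cells.
Placing X at cell i (0-indexed) of a strip of k safe cells leaves independent strips of sizes max(0, i-2) and max(0, k-i-3). Hence G(k) = mex{ G(max(0,i-2)) XOR G(max(0,k-i-3)) : 0 <= i < k }, with G(0) = 0.
G(1): splits (0,0):0^0=0 -> mex({0}) = 1
G(2): splits (0,0):0^0=0 -> mex({0}) = 1
G(3): splits (0,0):0^0=0 -> mex({0}) = 1
G(4): splits (0,1):0^1=1 (0,0):0^0=0 -> mex({0, 1}) = 2
G(5): splits (0,2):0^1=1 (0,1):0^1=1 (0,0):0^0=0 -> mex({0, 1}) = 2
G(6) = mex({1}) = 0
G(7) = mex({0, 1, 2}) = 3
G(8) = mex({0, 1, 2}) = 3
G(9) = mex({0, 2}) = 1
G(10) = mex({0, 2, 3}) = 1
G(11) = mex({0, 3}) = 1
G(12) = mex({1, 3}) = 0
G(13) = mex({0, 1, 2, 3}) = 4
G(14) = mex({0, 1, 2}) = 3
G(15) = mex({0, 1, 2}) = 3
G(16) = mex({0, 1, 2, 4}) = 3
G(17) = mex({0, 1, 3, 4}) = 2
G(18) = mex({0, 1, 3, 4}) = 2
G(19) = mex({0, 1, 3, 5}) = 2
G(20) = mex({0, 1, 2, 3, 5}) = 4
G(21) = mex({0, 1, 2, 3, 5}) = 4
G(22) = mex({1, 2, 6}) = 0
G(23) = mex({0, 1, 2, 3, 4, 6}) = 5
G(24) = mex({0, 1, 2, 3, 4}) = 5
Therefore G(24) = 5.

5


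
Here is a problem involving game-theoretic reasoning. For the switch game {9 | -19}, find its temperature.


The game is {9 | -19}, a switch {a | b} with numbers a > b.
Cooling {a | b} by t gives {a - t | b + t}, which stops being hot when a - t = b + t, i.e. at t = (a - b)/2. So the temperature of a switch is (a - b)/2.
Temperature = (Left option - Right option) / 2
= (9 - (-19)) / 2
= 28 / 2
= 14

14


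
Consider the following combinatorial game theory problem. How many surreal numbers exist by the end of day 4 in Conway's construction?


Day 0: {|} = 0 is born. Count = 1.
Day n: the number of surreal numbers born by day n is 2^(n+1) - 1.
By day 0: 2^1 - 1 = 1
By day 1: 2^2 - 1 = 3
By day 2: 2^3 - 1 = 7
By day 3: 2^4 - 1 = 15
By day 4: 2^5 - 1 = 31
By day 4: 31 surreal numbers.

31


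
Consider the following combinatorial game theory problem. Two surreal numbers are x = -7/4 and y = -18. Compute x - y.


x = -7/4, y = -18
Converting to common denominator: 4
x = -7/4, y = -72/4
x - y = -7/4 - -18 = 65/4

65/4


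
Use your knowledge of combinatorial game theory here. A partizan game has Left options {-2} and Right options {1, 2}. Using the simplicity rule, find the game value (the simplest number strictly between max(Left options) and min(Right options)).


Left options: {-2}, max = -2
Right options: {1, 2}, min = 1
All options are numbers and max(Left) < min(Right), so by the simplicity theorem the value is the simplest (earliest-born) number strictly between -2 and 1.
Integers -1 through 0 all lie strictly between -2 and 1.
Among integers, the simplest (lowest birthday = smallest |n|; 0 is born on day 0, +-n on day n) is 0.
No non-integer in the interval can be simpler: if x is a non-integer in the interval, then floor(x) or ceil(x) also lies in the interval (the interval contains an integer), and both are proper prefixes of x's sign expansion, i.e. born earlier. So the game value is 0.
Game value = 0

0
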